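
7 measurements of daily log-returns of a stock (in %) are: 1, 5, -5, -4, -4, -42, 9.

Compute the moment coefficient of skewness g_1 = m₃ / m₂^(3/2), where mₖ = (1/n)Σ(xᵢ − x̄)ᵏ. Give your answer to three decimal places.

-1.626

x̄ = (1 + 5 - 5 - 4 - 4 - 42 + 9) / 7 = -5.7143
deviations (xᵢ − x̄): 6.7143, 10.7143, 0.7143, 1.7143, 1.7143, -36.2857, 14.7143
Σ(xᵢ − x̄)² = 1699.4286 ⇒ m₂ = 1699.4286/7 = 242.77551
Σ(xᵢ − x̄)³ = -43046.8163 ⇒ m₃ = -43046.8163/7 = -6149.54519
m₂^(3/2) = 242.77551^(1.5) = 3782.74715
g_1 = m₃ / m₂^(3/2) = -6149.54519 / 3782.74715 ≈ -1.626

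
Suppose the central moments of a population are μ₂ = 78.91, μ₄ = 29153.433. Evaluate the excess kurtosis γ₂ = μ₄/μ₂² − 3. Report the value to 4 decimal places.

1.6819

μ₂² = 78.91² = 6226.78810
μ₄/μ₂² = 29153.433 / 6226.78810 = 4.68194
γ₂ = 4.68194 − 3 ≈ 1.6819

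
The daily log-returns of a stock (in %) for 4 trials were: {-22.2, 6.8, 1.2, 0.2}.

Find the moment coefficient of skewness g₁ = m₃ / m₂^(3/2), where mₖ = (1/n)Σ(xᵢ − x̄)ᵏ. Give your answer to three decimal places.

-0.971

x̄ = (-22.2 + 6.8 + 1.2 + 0.2) / 4 = -3.5000
deviations (xᵢ − x̄): -18.7000, 10.3000, 4.7000, 3.7000
Σ(xᵢ − x̄)² = 491.5600 ⇒ m₂ = 491.5600/4 = 122.89000
Σ(xᵢ − x̄)³ = -5292.0000 ⇒ m₃ = -5292.0000/4 = -1323.00000
m₂^(3/2) = 122.89000^(1.5) = 1362.30646
g₁ = m₃ / m₂^(3/2) = -1323.00000 / 1362.30646 ≈ -0.971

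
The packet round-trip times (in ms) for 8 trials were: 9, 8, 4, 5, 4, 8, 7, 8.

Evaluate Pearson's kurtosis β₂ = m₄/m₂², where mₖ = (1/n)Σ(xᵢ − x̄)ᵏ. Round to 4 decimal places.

1.4877

x̄ = 6.6250
Σ(xᵢ − x̄)² = 27.8750 ⇒ m₂ = 3.48438
Σ(xᵢ − x̄)⁴ = 144.4941 ⇒ m₄ = 18.06177
m₂² = 12.14087
β₂ = m₄/m₂² = 18.06177 / 12.14087 ≈ 1.4877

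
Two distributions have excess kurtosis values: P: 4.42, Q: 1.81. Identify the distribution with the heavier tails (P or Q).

P

Higher excess kurtosis ⇒ heavier tails relative to the normal distribution.
4.42 vs 1.81: the larger is 4.42, so P has heavier tails.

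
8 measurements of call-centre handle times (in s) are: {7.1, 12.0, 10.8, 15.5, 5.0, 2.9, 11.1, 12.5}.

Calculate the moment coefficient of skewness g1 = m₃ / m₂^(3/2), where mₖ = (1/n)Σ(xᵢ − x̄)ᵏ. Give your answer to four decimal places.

x̄ = (7.1 + 12.0 + 10.8 + 15.5 + 5.0 + 2.9 + 11.1 + 12.5) / 8 = 9.6125
deviations (xᵢ − x̄): -2.5125, 2.3875, 1.1875, 5.8875, -4.6125, -6.7125, 1.4875, 2.8875
Σ(xᵢ − x̄)² = 124.9688 ⇒ m₂ = 124.9688/8 = 15.62109
Σ(xᵢ − x̄)³ = -169.7153 ⇒ m₃ = -169.7153/8 = -21.21442
m₂^(3/2) = 15.62109^(1.5) = 61.74008
g1 = m₃ / m₂^(3/2) = -21.21442 / 61.74008 ≈ -0.3436

-0.3436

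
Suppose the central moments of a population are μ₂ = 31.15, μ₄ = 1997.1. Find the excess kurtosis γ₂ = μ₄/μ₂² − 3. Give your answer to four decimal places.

μ₂² = 31.15² = 970.32250
μ₄/μ₂² = 1997.1 / 970.32250 = 2.05818
γ₂ = 2.05818 − 3 ≈ -0.9418

-0.9418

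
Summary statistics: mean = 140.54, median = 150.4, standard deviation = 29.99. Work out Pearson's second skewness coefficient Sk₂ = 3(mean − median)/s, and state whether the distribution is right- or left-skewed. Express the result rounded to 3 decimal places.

-0.986, left-skewed

Sk₂ = 3(140.54 − 150.4) / 29.99 = 3 × -9.8600 / 29.99
    = -29.5800 / 29.99 ≈ -0.986
Sk₂ < 0 ⇒ mean < median ⇒ left-skewed (negative skew).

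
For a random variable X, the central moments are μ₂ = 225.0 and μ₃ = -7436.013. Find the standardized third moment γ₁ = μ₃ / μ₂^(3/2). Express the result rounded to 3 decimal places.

σ = √μ₂ = √225.0 = 15.00000
σ³ = μ₂^(3/2) = 3375.00000
γ₁ = μ₃/σ³ = -7436.013 / 3375.00000 ≈ -2.203

-2.203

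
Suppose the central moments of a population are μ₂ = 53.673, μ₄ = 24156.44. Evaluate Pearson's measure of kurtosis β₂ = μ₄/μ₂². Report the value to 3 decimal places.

8.385

μ₂² = 53.673² = 2880.79093
μ₄/μ₂² = 24156.44 / 2880.79093 = 8.38535
β₂ ≈ 8.385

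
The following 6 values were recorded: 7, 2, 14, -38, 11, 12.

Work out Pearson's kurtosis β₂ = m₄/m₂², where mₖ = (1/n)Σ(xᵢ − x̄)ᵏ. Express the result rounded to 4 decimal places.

3.8638

x̄ = 1.3333
Σ(xᵢ − x̄)² = 1947.3333 ⇒ m₂ = 324.55556
Σ(xᵢ − x̄)⁴ = 2442003.7778 ⇒ m₄ = 407000.62963
m₂² = 105336.30864
β₂ = m₄/m₂² = 407000.62963 / 105336.30864 ≈ 3.8638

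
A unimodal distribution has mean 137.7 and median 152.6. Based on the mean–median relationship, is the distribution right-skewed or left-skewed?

mean − median = 137.7 − 152.6 = -14.9
mean < median ⇒ the longer tail is on the left ⇒ left-skewed (negatively skewed).

left-skewed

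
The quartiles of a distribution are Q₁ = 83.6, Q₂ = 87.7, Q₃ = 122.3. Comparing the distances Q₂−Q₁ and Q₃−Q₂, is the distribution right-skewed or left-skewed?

right-skewed

Q₂ − Q₁ = 4.1;  Q₃ − Q₂ = 34.6
Q₃ − Q₂ > Q₂ − Q₁ ⇒ the upper half is more spread out ⇒ right-skewed.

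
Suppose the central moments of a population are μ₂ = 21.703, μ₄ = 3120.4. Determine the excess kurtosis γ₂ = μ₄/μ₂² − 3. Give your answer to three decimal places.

μ₂² = 21.703² = 471.02021
μ₄/μ₂² = 3120.4 / 471.02021 = 6.62477
γ₂ = 6.62477 − 3 ≈ 3.625

3.625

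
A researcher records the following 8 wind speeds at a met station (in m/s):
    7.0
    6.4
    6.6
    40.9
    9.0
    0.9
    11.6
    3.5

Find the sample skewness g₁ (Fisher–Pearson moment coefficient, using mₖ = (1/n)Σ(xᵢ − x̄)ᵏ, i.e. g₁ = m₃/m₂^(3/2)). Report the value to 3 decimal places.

1.974

x̄ = (7.0 + 6.4 + 6.6 + 40.9 + 9.0 + 0.9 + 11.6 + 3.5) / 8 = 10.7375
deviations (xᵢ − x̄): -3.7375, -4.3375, -4.1375, 30.1625, -1.7375, -9.8375, 0.8625, -7.2375
Σ(xᵢ − x̄)² = 1112.5987 ⇒ m₂ = 1112.5987/8 = 139.07484
Σ(xᵢ − x̄)³ = 25900.7352 ⇒ m₃ = 25900.7352/8 = 3237.59190
m₂^(3/2) = 139.07484^(1.5) = 1640.10960
g₁ = m₃ / m₂^(3/2) = 3237.59190 / 1640.10960 ≈ 1.974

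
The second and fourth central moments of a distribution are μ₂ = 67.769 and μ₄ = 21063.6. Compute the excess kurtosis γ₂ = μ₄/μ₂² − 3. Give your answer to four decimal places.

1.5864

μ₂² = 67.769² = 4592.63736
μ₄/μ₂² = 21063.6 / 4592.63736 = 4.58638
γ₂ = 4.58638 − 3 ≈ 1.5864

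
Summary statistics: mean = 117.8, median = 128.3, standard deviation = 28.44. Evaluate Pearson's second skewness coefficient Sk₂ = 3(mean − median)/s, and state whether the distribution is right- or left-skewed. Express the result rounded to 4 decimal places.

-1.1076, left-skewed

Sk₂ = 3(117.8 − 128.3) / 28.44 = 3 × -10.5000 / 28.44
    = -31.5000 / 28.44 ≈ -1.1076
Sk₂ < 0 ⇒ mean < median ⇒ left-skewed (negative skew).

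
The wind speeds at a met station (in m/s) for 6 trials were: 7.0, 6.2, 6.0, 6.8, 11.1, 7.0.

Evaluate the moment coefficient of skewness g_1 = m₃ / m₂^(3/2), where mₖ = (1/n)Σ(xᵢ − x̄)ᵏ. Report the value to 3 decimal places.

1.588

x̄ = (7.0 + 6.2 + 6.0 + 6.8 + 11.1 + 7.0) / 6 = 7.3500
deviations (xᵢ − x̄): -0.3500, -1.1500, -1.3500, -0.5500, 3.7500, -0.3500
Σ(xᵢ − x̄)² = 17.7550 ⇒ m₂ = 17.7550/6 = 2.95917
Σ(xᵢ − x̄)³ = 48.5010 ⇒ m₃ = 48.5010/6 = 8.08350
m₂^(3/2) = 2.95917^(1.5) = 5.09043
g_1 = m₃ / m₂^(3/2) = 8.08350 / 5.09043 ≈ 1.588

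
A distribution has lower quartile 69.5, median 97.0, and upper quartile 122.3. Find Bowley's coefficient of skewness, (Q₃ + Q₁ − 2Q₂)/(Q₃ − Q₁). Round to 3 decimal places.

-0.042

numerator: Q₃ + Q₁ − 2Q₂ = 122.3 + 69.5 − 2×97.0 = -2.2000
denominator: Q₃ − Q₁ = 122.3 − 69.5 = 52.8000
Bowley skewness = -2.2000 / 52.8000 ≈ -0.042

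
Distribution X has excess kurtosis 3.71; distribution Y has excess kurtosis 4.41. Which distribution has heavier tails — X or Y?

Higher excess kurtosis ⇒ heavier tails relative to the normal distribution.
3.71 vs 4.41: the larger is 4.41, so Y has heavier tails.

Y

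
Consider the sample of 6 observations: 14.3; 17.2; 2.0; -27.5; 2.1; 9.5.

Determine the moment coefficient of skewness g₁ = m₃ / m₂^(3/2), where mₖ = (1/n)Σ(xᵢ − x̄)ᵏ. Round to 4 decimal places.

x̄ = (14.3 + 17.2 + 2.0 - 27.5 + 2.1 + 9.5) / 6 = 2.9333
deviations (xᵢ − x̄): 11.3667, 14.2667, -0.9333, -30.4333, -0.8333, 6.5667
Σ(xᵢ − x̄)² = 1303.6133 ⇒ m₂ = 1303.6133/6 = 217.26889
Σ(xᵢ − x̄)³ = -23532.8196 ⇒ m₃ = -23532.8196/6 = -3922.13659
m₂^(3/2) = 217.26889^(1.5) = 3202.55292
g₁ = m₃ / m₂^(3/2) = -3922.13659 / 3202.55292 ≈ -1.2247

-1.2247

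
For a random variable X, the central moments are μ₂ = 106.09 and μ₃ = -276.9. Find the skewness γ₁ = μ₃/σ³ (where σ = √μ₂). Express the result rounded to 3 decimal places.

σ = √μ₂ = √106.09 = 10.30000
σ³ = μ₂^(3/2) = 1092.72700
γ₁ = μ₃/σ³ = -276.9 / 1092.72700 ≈ -0.253

-0.253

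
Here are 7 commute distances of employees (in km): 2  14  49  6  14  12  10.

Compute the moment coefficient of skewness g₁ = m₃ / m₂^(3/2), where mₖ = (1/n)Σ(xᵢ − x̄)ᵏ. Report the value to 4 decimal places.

1.6915

x̄ = (2 + 14 + 49 + 6 + 14 + 12 + 10) / 7 = 15.2857
deviations (xᵢ − x̄): -13.2857, -1.2857, 33.7143, -9.2857, -1.2857, -3.2857, -5.2857
Σ(xᵢ − x̄)² = 1441.4286 ⇒ m₂ = 1441.4286/7 = 205.91837
Σ(xᵢ − x̄)³ = 34988.3265 ⇒ m₃ = 34988.3265/7 = 4998.33236
m₂^(3/2) = 205.91837^(1.5) = 2954.89892
g₁ = m₃ / m₂^(3/2) = 4998.33236 / 2954.89892 ≈ 1.6915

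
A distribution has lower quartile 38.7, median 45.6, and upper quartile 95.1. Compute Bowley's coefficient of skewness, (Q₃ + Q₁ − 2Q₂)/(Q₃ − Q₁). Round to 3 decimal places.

0.755

numerator: Q₃ + Q₁ − 2Q₂ = 95.1 + 38.7 − 2×45.6 = 42.6000
denominator: Q₃ − Q₁ = 95.1 − 38.7 = 56.4000
Bowley skewness = 42.6000 / 56.4000 ≈ 0.755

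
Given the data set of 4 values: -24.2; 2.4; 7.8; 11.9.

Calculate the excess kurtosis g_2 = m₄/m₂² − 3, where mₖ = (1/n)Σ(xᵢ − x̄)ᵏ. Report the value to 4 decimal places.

x̄ = -0.5250
Σ(xᵢ − x̄)² = 792.7475 ⇒ m₂ = 198.18688
Σ(xᵢ − x̄)⁴ = 342876.4014 ⇒ m₄ = 85719.10035
m₂² = 39278.03742
g_2 = m₄/m₂² − 3 = 2.18237 − 3 ≈ -0.8176

-0.8176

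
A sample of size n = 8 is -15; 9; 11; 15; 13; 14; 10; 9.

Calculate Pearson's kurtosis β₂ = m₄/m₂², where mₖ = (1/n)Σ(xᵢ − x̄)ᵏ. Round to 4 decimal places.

5.5440

x̄ = 8.2500
Σ(xᵢ − x̄)² = 653.5000 ⇒ m₂ = 81.68750
Σ(xᵢ − x̄)⁴ = 295953.1563 ⇒ m₄ = 36994.14453
m₂² = 6672.84766
β₂ = m₄/m₂² = 36994.14453 / 6672.84766 ≈ 5.5440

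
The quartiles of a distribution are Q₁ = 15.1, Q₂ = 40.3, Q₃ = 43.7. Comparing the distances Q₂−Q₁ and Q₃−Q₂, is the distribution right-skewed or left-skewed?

left-skewed

Q₂ − Q₁ = 25.2;  Q₃ − Q₂ = 3.4
Q₂ − Q₁ > Q₃ − Q₂ ⇒ the lower half is more spread out ⇒ left-skewed.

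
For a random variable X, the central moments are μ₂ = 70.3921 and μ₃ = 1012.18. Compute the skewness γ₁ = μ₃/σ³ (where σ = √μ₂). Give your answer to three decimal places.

1.714

σ = √μ₂ = √70.3921 = 8.39000
σ³ = μ₂^(3/2) = 590.58972
γ₁ = μ₃/σ³ = 1012.18 / 590.58972 ≈ 1.714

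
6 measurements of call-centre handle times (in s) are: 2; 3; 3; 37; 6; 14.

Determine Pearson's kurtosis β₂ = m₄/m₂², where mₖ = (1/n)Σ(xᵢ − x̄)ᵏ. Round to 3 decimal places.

3.433

x̄ = 10.8333
Σ(xᵢ − x̄)² = 918.8333 ⇒ m₂ = 153.13889
Σ(xᵢ − x̄)⁴ = 483071.4861 ⇒ m₄ = 80511.91435
m₂² = 23451.51929
β₂ = m₄/m₂² = 80511.91435 / 23451.51929 ≈ 3.433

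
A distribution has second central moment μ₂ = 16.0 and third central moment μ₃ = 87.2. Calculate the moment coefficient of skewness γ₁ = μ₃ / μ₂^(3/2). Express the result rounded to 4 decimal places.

1.3625

σ = √μ₂ = √16.0 = 4.00000
σ³ = μ₂^(3/2) = 64.00000
γ₁ = μ₃/σ³ = 87.2 / 64.00000 ≈ 1.3625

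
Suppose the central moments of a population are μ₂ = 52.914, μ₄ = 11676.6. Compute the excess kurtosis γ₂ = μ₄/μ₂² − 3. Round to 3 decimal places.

μ₂² = 52.914² = 2799.89140
μ₄/μ₂² = 11676.6 / 2799.89140 = 4.17038
γ₂ = 4.17038 − 3 ≈ 1.170

1.170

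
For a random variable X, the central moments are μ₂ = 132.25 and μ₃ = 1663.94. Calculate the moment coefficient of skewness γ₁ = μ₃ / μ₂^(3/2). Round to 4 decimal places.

1.0941

σ = √μ₂ = √132.25 = 11.50000
σ³ = μ₂^(3/2) = 1520.87500
γ₁ = μ₃/σ³ = 1663.94 / 1520.87500 ≈ 1.0941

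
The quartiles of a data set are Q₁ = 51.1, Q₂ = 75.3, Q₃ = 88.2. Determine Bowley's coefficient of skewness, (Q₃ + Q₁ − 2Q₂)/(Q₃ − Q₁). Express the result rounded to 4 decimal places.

-0.3046

numerator: Q₃ + Q₁ − 2Q₂ = 88.2 + 51.1 − 2×75.3 = -11.3000
denominator: Q₃ − Q₁ = 88.2 − 51.1 = 37.1000
Bowley skewness = -11.3000 / 37.1000 ≈ -0.3046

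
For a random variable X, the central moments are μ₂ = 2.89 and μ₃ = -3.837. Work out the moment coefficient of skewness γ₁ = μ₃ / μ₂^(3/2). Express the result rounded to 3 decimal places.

-0.781

σ = √μ₂ = √2.89 = 1.70000
σ³ = μ₂^(3/2) = 4.91300
γ₁ = μ₃/σ³ = -3.837 / 4.91300 ≈ -0.781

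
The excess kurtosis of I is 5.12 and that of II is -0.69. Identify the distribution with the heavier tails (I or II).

Higher excess kurtosis ⇒ heavier tails relative to the normal distribution.
5.12 vs -0.69: the larger is 5.12, so I has heavier tails. (I is leptokurtic — heavier-than-normal tails; the other is platykurtic.)

I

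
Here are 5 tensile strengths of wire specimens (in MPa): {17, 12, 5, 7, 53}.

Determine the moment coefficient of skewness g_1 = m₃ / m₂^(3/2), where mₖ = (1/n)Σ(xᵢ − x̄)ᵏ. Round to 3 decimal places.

x̄ = (17 + 12 + 5 + 7 + 53) / 5 = 18.8000
deviations (xᵢ − x̄): -1.8000, -6.8000, -13.8000, -11.8000, 34.2000
Σ(xᵢ − x̄)² = 1548.8000 ⇒ m₂ = 1548.8000/5 = 309.76000
Σ(xᵢ − x̄)³ = 35410.3200 ⇒ m₃ = 35410.3200/5 = 7082.06400
m₂^(3/2) = 309.76000^(1.5) = 5451.77600
g_1 = m₃ / m₂^(3/2) = 7082.06400 / 5451.77600 ≈ 1.299

1.299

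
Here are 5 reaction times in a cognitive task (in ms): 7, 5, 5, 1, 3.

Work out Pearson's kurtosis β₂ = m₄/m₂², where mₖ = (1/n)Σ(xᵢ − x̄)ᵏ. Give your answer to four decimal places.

1.9556

x̄ = 4.2000
Σ(xᵢ − x̄)² = 20.8000 ⇒ m₂ = 4.16000
Σ(xᵢ − x̄)⁴ = 169.2160 ⇒ m₄ = 33.84320
m₂² = 17.30560
β₂ = m₄/m₂² = 33.84320 / 17.30560 ≈ 1.9556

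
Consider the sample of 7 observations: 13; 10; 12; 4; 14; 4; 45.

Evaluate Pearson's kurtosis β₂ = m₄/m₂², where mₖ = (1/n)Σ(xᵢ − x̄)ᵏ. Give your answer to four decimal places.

x̄ = 14.5714
Σ(xᵢ − x̄)² = 1179.7143 ⇒ m₂ = 168.53061
Σ(xᵢ − x̄)⁴ = 882752.0875 ⇒ m₄ = 126107.44107
m₂² = 28402.56726
β₂ = m₄/m₂² = 126107.44107 / 28402.56726 ≈ 4.4400

4.4400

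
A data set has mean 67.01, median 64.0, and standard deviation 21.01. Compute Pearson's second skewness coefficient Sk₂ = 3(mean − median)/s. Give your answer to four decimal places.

Sk₂ = 3(67.01 − 64.0) / 21.01 = 3 × 3.0100 / 21.01
    = 9.0300 / 21.01 ≈ 0.4298

0.4298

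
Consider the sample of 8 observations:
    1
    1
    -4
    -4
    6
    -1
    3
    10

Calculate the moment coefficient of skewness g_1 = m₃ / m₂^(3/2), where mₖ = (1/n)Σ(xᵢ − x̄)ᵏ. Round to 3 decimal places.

0.494

x̄ = (1 + 1 - 4 - 4 + 6 - 1 + 3 + 10) / 8 = 1.5000
deviations (xᵢ − x̄): -0.5000, -0.5000, -5.5000, -5.5000, 4.5000, -2.5000, 1.5000, 8.5000
Σ(xᵢ − x̄)² = 162.0000 ⇒ m₂ = 162.0000/8 = 20.25000
Σ(xᵢ − x̄)³ = 360.0000 ⇒ m₃ = 360.0000/8 = 45.00000
m₂^(3/2) = 20.25000^(1.5) = 91.12500
g_1 = m₃ / m₂^(3/2) = 45.00000 / 91.12500 ≈ 0.494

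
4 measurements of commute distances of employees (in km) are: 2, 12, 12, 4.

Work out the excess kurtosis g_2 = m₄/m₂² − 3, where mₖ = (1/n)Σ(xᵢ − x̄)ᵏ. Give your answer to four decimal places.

x̄ = 7.5000
Σ(xᵢ − x̄)² = 83.0000 ⇒ m₂ = 20.75000
Σ(xᵢ − x̄)⁴ = 1885.2500 ⇒ m₄ = 471.31250
m₂² = 430.56250
g_2 = m₄/m₂² − 3 = 1.09464 − 3 ≈ -1.9054

-1.9054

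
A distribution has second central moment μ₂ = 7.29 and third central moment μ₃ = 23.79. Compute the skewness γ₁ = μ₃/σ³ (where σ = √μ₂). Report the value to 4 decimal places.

1.2087

σ = √μ₂ = √7.29 = 2.70000
σ³ = μ₂^(3/2) = 19.68300
γ₁ = μ₃/σ³ = 23.79 / 19.68300 ≈ 1.2087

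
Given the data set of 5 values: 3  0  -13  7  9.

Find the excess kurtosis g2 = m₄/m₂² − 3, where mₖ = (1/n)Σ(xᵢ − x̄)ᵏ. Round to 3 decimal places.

x̄ = 1.2000
Σ(xᵢ − x̄)² = 300.8000 ⇒ m₂ = 60.16000
Σ(xᵢ − x̄)⁴ = 45504.4160 ⇒ m₄ = 9100.88320
m₂² = 3619.22560
g2 = m₄/m₂² − 3 = 2.51459 − 3 ≈ -0.485

-0.485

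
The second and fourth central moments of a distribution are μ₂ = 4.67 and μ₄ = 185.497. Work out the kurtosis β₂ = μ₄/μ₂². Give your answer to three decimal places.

8.506

μ₂² = 4.67² = 21.80890
μ₄/μ₂² = 185.497 / 21.80890 = 8.50556
β₂ ≈ 8.506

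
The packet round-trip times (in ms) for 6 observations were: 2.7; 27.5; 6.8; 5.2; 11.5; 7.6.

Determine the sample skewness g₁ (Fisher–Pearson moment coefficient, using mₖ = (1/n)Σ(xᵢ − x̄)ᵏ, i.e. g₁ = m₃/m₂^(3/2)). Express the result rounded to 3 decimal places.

x̄ = (2.7 + 27.5 + 6.8 + 5.2 + 11.5 + 7.6) / 6 = 10.2167
deviations (xᵢ − x̄): -7.5167, 17.2833, -3.4167, -5.0167, 1.2833, -2.6167
Σ(xᵢ − x̄)² = 400.5483 ⇒ m₂ = 400.5483/6 = 66.75806
Σ(xᵢ − x̄)³ = 4556.1316 ⇒ m₃ = 4556.1316/6 = 759.35526
m₂^(3/2) = 66.75806^(1.5) = 545.45072
g₁ = m₃ / m₂^(3/2) = 759.35526 / 545.45072 ≈ 1.392

1.392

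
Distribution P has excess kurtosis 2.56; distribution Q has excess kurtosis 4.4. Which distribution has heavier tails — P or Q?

Higher excess kurtosis ⇒ heavier tails relative to the normal distribution.
2.56 vs 4.4: the larger is 4.4, so Q has heavier tails.

Q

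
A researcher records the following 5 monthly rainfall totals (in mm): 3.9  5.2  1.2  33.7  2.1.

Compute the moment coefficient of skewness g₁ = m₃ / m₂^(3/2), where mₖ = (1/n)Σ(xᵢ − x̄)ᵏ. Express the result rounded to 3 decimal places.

x̄ = (3.9 + 5.2 + 1.2 + 33.7 + 2.1) / 5 = 9.2200
deviations (xᵢ − x̄): -5.3200, -4.0200, -8.0200, 24.4800, -7.1200
Σ(xᵢ − x̄)² = 758.7480 ⇒ m₂ = 758.7480/5 = 151.74960
Σ(xᵢ − x̄)³ = 13577.8121 ⇒ m₃ = 13577.8121/5 = 2715.56242
m₂^(3/2) = 151.74960^(1.5) = 1869.35306
g₁ = m₃ / m₂^(3/2) = 2715.56242 / 1869.35306 ≈ 1.453

1.453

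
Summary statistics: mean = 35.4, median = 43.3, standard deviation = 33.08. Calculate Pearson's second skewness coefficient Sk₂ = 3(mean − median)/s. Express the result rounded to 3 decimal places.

Sk₂ = 3(35.4 − 43.3) / 33.08 = 3 × -7.9000 / 33.08
    = -23.7000 / 33.08 ≈ -0.716

-0.716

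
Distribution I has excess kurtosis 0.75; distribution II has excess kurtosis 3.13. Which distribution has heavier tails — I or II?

Higher excess kurtosis ⇒ heavier tails relative to the normal distribution.
0.75 vs 3.13: the larger is 3.13, so II has heavier tails.

II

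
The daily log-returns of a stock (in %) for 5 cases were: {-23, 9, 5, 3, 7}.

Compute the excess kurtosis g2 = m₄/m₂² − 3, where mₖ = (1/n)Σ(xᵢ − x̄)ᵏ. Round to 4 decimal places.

x̄ = 0.2000
Σ(xᵢ − x̄)² = 692.8000 ⇒ m₂ = 138.56000
Σ(xᵢ − x̄)⁴ = 298429.6960 ⇒ m₄ = 59685.93920
m₂² = 19198.87360
g2 = m₄/m₂² − 3 = 3.10883 − 3 ≈ 0.1088

0.1088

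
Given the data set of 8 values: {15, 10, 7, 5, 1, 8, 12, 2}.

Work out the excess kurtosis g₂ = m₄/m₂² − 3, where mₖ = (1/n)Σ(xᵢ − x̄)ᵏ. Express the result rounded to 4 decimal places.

-1.0636

x̄ = 7.5000
Σ(xᵢ − x̄)² = 162.0000 ⇒ m₂ = 20.25000
Σ(xᵢ − x̄)⁴ = 6352.5000 ⇒ m₄ = 794.06250
m₂² = 410.06250
g₂ = m₄/m₂² − 3 = 1.93644 − 3 ≈ -1.0636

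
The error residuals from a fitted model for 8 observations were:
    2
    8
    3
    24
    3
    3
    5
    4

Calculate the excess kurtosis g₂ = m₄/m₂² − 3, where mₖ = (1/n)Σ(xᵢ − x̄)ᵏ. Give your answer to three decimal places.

x̄ = 6.5000
Σ(xᵢ − x̄)² = 374.0000 ⇒ m₂ = 46.75000
Σ(xᵢ − x̄)⁴ = 94698.5000 ⇒ m₄ = 11837.31250
m₂² = 2185.56250
g₂ = m₄/m₂² − 3 = 5.41614 − 3 ≈ 2.416

2.416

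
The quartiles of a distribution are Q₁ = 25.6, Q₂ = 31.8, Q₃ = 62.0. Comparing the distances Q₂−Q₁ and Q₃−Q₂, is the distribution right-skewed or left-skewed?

Q₂ − Q₁ = 6.2;  Q₃ − Q₂ = 30.2
Q₃ − Q₂ > Q₂ − Q₁ ⇒ the upper half is more spread out ⇒ right-skewed.

right-skewed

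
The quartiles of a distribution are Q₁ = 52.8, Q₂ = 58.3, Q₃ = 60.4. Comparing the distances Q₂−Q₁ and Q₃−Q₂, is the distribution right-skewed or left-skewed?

Q₂ − Q₁ = 5.5;  Q₃ − Q₂ = 2.1
Q₂ − Q₁ > Q₃ − Q₂ ⇒ the lower half is more spread out ⇒ left-skewed.

left-skewed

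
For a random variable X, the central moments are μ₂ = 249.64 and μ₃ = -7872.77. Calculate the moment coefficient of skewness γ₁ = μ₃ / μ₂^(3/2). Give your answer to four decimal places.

σ = √μ₂ = √249.64 = 15.80000
σ³ = μ₂^(3/2) = 3944.31200
γ₁ = μ₃/σ³ = -7872.77 / 3944.31200 ≈ -1.9960

-1.9960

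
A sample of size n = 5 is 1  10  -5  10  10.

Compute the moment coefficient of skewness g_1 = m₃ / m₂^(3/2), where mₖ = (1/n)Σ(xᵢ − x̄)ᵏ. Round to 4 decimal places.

x̄ = (1 + 10 - 5 + 10 + 10) / 5 = 5.2000
deviations (xᵢ − x̄): -4.2000, 4.8000, -10.2000, 4.8000, 4.8000
Σ(xᵢ − x̄)² = 190.8000 ⇒ m₂ = 190.8000/5 = 38.16000
Σ(xᵢ − x̄)³ = -803.5200 ⇒ m₃ = -803.5200/5 = -160.70400
m₂^(3/2) = 38.16000^(1.5) = 235.72875
g_1 = m₃ / m₂^(3/2) = -160.70400 / 235.72875 ≈ -0.6817

-0.6817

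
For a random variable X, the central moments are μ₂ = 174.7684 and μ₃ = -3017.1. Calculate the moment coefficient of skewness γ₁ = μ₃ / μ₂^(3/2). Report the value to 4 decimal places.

-1.3059

σ = √μ₂ = √174.7684 = 13.22000
σ³ = μ₂^(3/2) = 2310.43825
γ₁ = μ₃/σ³ = -3017.1 / 2310.43825 ≈ -1.3059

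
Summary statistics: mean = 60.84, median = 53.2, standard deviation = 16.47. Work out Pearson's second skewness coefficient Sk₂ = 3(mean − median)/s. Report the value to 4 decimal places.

1.3916

Sk₂ = 3(60.84 − 53.2) / 16.47 = 3 × 7.6400 / 16.47
    = 22.9200 / 16.47 ≈ 1.3916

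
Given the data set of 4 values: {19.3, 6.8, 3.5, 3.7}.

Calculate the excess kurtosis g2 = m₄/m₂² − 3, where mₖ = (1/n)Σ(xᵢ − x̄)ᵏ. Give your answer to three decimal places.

-0.787

x̄ = 8.3250
Σ(xᵢ − x̄)² = 167.4475 ⇒ m₂ = 41.86188
Σ(xᵢ − x̄)⁴ = 15513.3079 ⇒ m₄ = 3878.32698
m₂² = 1752.41658
g2 = m₄/m₂² − 3 = 2.21313 − 3 ≈ -0.787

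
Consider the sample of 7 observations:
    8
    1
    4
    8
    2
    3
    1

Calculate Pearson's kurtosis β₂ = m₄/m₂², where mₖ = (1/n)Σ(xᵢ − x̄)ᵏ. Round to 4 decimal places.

1.7094

x̄ = 3.8571
Σ(xᵢ − x̄)² = 54.8571 ⇒ m₂ = 7.83673
Σ(xᵢ − x̄)⁴ = 734.8688 ⇒ m₄ = 104.98126
m₂² = 61.41441
β₂ = m₄/m₂² = 104.98126 / 61.41441 ≈ 1.7094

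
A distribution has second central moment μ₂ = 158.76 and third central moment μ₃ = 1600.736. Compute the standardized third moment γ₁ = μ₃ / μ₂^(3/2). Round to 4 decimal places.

σ = √μ₂ = √158.76 = 12.60000
σ³ = μ₂^(3/2) = 2000.37600
γ₁ = μ₃/σ³ = 1600.736 / 2000.37600 ≈ 0.8002

0.8002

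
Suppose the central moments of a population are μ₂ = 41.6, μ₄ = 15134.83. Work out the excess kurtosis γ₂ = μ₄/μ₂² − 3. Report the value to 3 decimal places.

5.746

μ₂² = 41.6² = 1730.56000
μ₄/μ₂² = 15134.83 / 1730.56000 = 8.74563
γ₂ = 8.74563 − 3 ≈ 5.746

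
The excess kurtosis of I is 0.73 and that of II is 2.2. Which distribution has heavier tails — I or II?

II

Higher excess kurtosis ⇒ heavier tails relative to the normal distribution.
0.73 vs 2.2: the larger is 2.2, so II has heavier tails.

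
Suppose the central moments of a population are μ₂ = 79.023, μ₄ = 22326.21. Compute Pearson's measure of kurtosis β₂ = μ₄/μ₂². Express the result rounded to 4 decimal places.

μ₂² = 79.023² = 6244.63453
μ₄/μ₂² = 22326.21 / 6244.63453 = 3.57526
β₂ ≈ 3.5753

3.5753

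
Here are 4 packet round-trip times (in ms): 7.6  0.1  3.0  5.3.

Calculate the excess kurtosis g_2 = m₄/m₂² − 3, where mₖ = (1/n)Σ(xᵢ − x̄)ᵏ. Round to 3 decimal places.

-1.307

x̄ = 4.0000
Σ(xᵢ − x̄)² = 30.8600 ⇒ m₂ = 7.71500
Σ(xᵢ − x̄)⁴ = 403.1618 ⇒ m₄ = 100.79045
m₂² = 59.52122
g_2 = m₄/m₂² − 3 = 1.69335 − 3 ≈ -1.307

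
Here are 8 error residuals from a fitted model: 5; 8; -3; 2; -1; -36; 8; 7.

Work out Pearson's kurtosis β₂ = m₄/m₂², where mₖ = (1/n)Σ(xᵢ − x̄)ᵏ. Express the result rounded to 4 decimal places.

x̄ = -1.2500
Σ(xᵢ − x̄)² = 1499.5000 ⇒ m₂ = 187.43750
Σ(xᵢ − x̄)⁴ = 1479128.4063 ⇒ m₄ = 184891.05078
m₂² = 35132.81641
β₂ = m₄/m₂² = 184891.05078 / 35132.81641 ≈ 5.2626

5.2626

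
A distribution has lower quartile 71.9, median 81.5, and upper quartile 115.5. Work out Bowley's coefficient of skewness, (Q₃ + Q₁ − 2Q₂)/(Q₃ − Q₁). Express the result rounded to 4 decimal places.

0.5596

numerator: Q₃ + Q₁ − 2Q₂ = 115.5 + 71.9 − 2×81.5 = 24.4000
denominator: Q₃ − Q₁ = 115.5 − 71.9 = 43.6000
Bowley skewness = 24.4000 / 43.6000 ≈ 0.5596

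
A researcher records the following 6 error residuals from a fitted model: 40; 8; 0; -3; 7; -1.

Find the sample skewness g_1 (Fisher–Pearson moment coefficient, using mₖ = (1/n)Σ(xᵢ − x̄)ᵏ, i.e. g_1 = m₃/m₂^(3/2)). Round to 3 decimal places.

x̄ = (40 + 8 + 0 - 3 + 7 - 1) / 6 = 8.5000
deviations (xᵢ − x̄): 31.5000, -0.5000, -8.5000, -11.5000, -1.5000, -9.5000
Σ(xᵢ − x̄)² = 1289.5000 ⇒ m₂ = 1289.5000/6 = 214.91667
Σ(xᵢ − x̄)³ = 28260.0000 ⇒ m₃ = 28260.0000/6 = 4710.00000
m₂^(3/2) = 214.91667^(1.5) = 3150.68615
g_1 = m₃ / m₂^(3/2) = 4710.00000 / 3150.68615 ≈ 1.495

1.495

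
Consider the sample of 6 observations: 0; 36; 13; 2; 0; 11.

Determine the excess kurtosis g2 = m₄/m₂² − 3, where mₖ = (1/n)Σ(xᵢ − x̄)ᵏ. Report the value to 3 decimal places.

0.074

x̄ = 10.3333
Σ(xᵢ − x̄)² = 949.3333 ⇒ m₂ = 158.22222
Σ(xᵢ − x̄)⁴ = 461664.4444 ⇒ m₄ = 76944.07407
m₂² = 25034.27160
g2 = m₄/m₂² − 3 = 3.07355 − 3 ≈ 0.074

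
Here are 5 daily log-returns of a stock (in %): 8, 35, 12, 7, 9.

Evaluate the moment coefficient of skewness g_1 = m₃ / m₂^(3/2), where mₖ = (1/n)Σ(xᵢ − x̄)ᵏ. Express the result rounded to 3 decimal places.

1.409

x̄ = (8 + 35 + 12 + 7 + 9) / 5 = 14.2000
deviations (xᵢ − x̄): -6.2000, 20.8000, -2.2000, -7.2000, -5.2000
Σ(xᵢ − x̄)² = 554.8000 ⇒ m₂ = 554.8000/5 = 110.96000
Σ(xᵢ − x̄)³ = 8236.0800 ⇒ m₃ = 8236.0800/5 = 1647.21600
m₂^(3/2) = 110.96000^(1.5) = 1168.82548
g_1 = m₃ / m₂^(3/2) = 1647.21600 / 1168.82548 ≈ 1.409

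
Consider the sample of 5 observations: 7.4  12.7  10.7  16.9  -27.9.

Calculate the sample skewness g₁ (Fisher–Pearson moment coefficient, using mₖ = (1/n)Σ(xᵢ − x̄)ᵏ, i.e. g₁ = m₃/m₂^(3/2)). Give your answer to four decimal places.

x̄ = (7.4 + 12.7 + 10.7 + 16.9 - 27.9) / 5 = 3.9600
deviations (xᵢ − x̄): 3.4400, 8.7400, 6.7400, 12.9400, -31.8600
Σ(xᵢ − x̄)² = 1316.1520 ⇒ m₂ = 1316.1520/5 = 263.23040
Σ(xᵢ − x̄)³ = -29158.5614 ⇒ m₃ = -29158.5614/5 = -5831.71229
m₂^(3/2) = 263.23040^(1.5) = 4270.74917
g₁ = m₃ / m₂^(3/2) = -5831.71229 / 4270.74917 ≈ -1.3655

-1.3655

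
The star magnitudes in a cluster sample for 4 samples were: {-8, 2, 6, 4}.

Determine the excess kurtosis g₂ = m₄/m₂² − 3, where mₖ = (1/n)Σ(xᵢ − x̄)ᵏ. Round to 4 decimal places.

x̄ = 1.0000
Σ(xᵢ − x̄)² = 116.0000 ⇒ m₂ = 29.00000
Σ(xᵢ − x̄)⁴ = 7268.0000 ⇒ m₄ = 1817.00000
m₂² = 841.00000
g₂ = m₄/m₂² − 3 = 2.16052 − 3 ≈ -0.8395

-0.8395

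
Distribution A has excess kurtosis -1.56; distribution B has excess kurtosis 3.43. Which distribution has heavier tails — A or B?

Higher excess kurtosis ⇒ heavier tails relative to the normal distribution.
-1.56 vs 3.43: the larger is 3.43, so B has heavier tails. (B is leptokurtic — heavier-than-normal tails; the other is platykurtic.)

B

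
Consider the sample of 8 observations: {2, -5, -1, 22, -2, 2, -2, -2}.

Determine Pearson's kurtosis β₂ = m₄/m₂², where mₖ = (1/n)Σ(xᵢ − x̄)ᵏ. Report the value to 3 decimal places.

5.350

x̄ = 1.7500
Σ(xᵢ − x̄)² = 505.5000 ⇒ m₂ = 63.18750
Σ(xᵢ − x̄)⁴ = 170877.6563 ⇒ m₄ = 21359.70703
m₂² = 3992.66016
β₂ = m₄/m₂² = 21359.70703 / 3992.66016 ≈ 5.350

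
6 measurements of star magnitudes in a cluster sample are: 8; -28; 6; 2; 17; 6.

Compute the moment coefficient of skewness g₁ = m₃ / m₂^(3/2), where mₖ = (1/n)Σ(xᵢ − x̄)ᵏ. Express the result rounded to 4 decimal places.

-1.3488

x̄ = (8 - 28 + 6 + 2 + 17 + 6) / 6 = 1.8333
deviations (xᵢ − x̄): 6.1667, -29.8333, 4.1667, 0.1667, 15.1667, 4.1667
Σ(xᵢ − x̄)² = 1192.8333 ⇒ m₂ = 1192.8333/6 = 198.80556
Σ(xᵢ − x̄)³ = -22684.5556 ⇒ m₃ = -22684.5556/6 = -3780.75926
m₂^(3/2) = 198.80556^(1.5) = 2803.12700
g₁ = m₃ / m₂^(3/2) = -3780.75926 / 2803.12700 ≈ -1.3488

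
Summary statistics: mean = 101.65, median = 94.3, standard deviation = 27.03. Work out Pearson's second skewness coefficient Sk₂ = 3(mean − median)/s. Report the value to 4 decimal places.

0.8158

Sk₂ = 3(101.65 − 94.3) / 27.03 = 3 × 7.3500 / 27.03
    = 22.0500 / 27.03 ≈ 0.8158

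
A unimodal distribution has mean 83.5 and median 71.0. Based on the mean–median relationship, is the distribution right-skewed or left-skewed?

mean − median = 83.5 − 71.0 = 12.5
mean > median ⇒ the longer tail is on the right ⇒ right-skewed (positively skewed).

right-skewed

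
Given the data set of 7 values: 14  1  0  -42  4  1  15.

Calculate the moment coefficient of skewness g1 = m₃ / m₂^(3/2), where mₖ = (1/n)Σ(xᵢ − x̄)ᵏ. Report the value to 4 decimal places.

x̄ = (14 + 1 + 0 - 42 + 4 + 1 + 15) / 7 = -1.0000
deviations (xᵢ − x̄): 15.0000, 2.0000, 1.0000, -41.0000, 5.0000, 2.0000, 16.0000
Σ(xᵢ − x̄)² = 2196.0000 ⇒ m₂ = 2196.0000/7 = 313.71429
Σ(xᵢ − x̄)³ = -61308.0000 ⇒ m₃ = -61308.0000/7 = -8758.28571
m₂^(3/2) = 313.71429^(1.5) = 5556.50160
g1 = m₃ / m₂^(3/2) = -8758.28571 / 5556.50160 ≈ -1.5762

-1.5762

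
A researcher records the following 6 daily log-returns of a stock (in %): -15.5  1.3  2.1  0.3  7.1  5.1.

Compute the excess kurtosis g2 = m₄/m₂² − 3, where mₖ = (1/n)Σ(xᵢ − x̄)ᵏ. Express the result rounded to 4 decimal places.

0.5594

x̄ = 0.0667
Σ(xᵢ − x̄)² = 322.8333 ⇒ m₂ = 53.80556
Σ(xᵢ − x̄)⁴ = 61827.8264 ⇒ m₄ = 10304.63773
m₂² = 2895.03781
g2 = m₄/m₂² − 3 = 3.55941 − 3 ≈ 0.5594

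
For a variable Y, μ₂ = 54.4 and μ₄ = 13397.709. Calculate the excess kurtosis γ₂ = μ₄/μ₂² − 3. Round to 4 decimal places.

μ₂² = 54.4² = 2959.36000
μ₄/μ₂² = 13397.709 / 2959.36000 = 4.52723
γ₂ = 4.52723 − 3 ≈ 1.5272

1.5272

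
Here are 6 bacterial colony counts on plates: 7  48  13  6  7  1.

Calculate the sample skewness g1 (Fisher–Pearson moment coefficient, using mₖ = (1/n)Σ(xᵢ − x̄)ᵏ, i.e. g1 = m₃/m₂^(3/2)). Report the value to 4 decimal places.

x̄ = (7 + 48 + 13 + 6 + 7 + 1) / 6 = 13.6667
deviations (xᵢ − x̄): -6.6667, 34.3333, -0.6667, -7.6667, -6.6667, -12.6667
Σ(xᵢ − x̄)² = 1487.3333 ⇒ m₂ = 1487.3333/6 = 247.88889
Σ(xᵢ − x̄)³ = 37395.5556 ⇒ m₃ = 37395.5556/6 = 6232.59259
m₂^(3/2) = 247.88889^(1.5) = 3902.88353
g1 = m₃ / m₂^(3/2) = 6232.59259 / 3902.88353 ≈ 1.5969

1.5969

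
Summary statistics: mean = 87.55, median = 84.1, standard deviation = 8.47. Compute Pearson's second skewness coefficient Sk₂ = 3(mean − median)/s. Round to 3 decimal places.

Sk₂ = 3(87.55 − 84.1) / 8.47 = 3 × 3.4500 / 8.47
    = 10.3500 / 8.47 ≈ 1.222

1.222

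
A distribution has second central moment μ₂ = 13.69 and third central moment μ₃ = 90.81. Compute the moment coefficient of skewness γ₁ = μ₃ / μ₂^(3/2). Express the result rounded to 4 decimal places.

1.7928

σ = √μ₂ = √13.69 = 3.70000
σ³ = μ₂^(3/2) = 50.65300
γ₁ = μ₃/σ³ = 90.81 / 50.65300 ≈ 1.7928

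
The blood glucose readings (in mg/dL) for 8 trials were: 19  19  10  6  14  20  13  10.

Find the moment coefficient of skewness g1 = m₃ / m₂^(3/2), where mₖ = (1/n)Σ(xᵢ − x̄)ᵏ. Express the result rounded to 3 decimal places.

-0.122

x̄ = (19 + 19 + 10 + 6 + 14 + 20 + 13 + 10) / 8 = 13.8750
deviations (xᵢ − x̄): 5.1250, 5.1250, -3.8750, -7.8750, 0.1250, 6.1250, -0.8750, -3.8750
Σ(xᵢ − x̄)² = 182.8750 ⇒ m₂ = 182.8750/8 = 22.85938
Σ(xᵢ − x̄)³ = -106.4063 ⇒ m₃ = -106.4063/8 = -13.30078
m₂^(3/2) = 22.85938^(1.5) = 109.29405
g1 = m₃ / m₂^(3/2) = -13.30078 / 109.29405 ≈ -0.122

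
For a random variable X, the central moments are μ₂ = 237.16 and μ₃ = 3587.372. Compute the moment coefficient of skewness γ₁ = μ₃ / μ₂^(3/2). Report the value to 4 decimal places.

σ = √μ₂ = √237.16 = 15.40000
σ³ = μ₂^(3/2) = 3652.26400
γ₁ = μ₃/σ³ = 3587.372 / 3652.26400 ≈ 0.9822

0.9822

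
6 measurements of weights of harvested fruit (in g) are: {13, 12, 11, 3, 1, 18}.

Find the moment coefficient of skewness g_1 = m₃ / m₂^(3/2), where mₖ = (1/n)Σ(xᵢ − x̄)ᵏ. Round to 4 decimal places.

-0.2596

x̄ = (13 + 12 + 11 + 3 + 1 + 18) / 6 = 9.6667
deviations (xᵢ − x̄): 3.3333, 2.3333, 1.3333, -6.6667, -8.6667, 8.3333
Σ(xᵢ − x̄)² = 207.3333 ⇒ m₂ = 207.3333/6 = 34.55556
Σ(xᵢ − x̄)³ = -316.4444 ⇒ m₃ = -316.4444/6 = -52.74074
m₂^(3/2) = 34.55556^(1.5) = 203.13129
g_1 = m₃ / m₂^(3/2) = -52.74074 / 203.13129 ≈ -0.2596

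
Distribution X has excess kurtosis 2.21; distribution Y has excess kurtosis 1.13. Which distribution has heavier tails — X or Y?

X

Higher excess kurtosis ⇒ heavier tails relative to the normal distribution.
2.21 vs 1.13: the larger is 2.21, so X has heavier tails.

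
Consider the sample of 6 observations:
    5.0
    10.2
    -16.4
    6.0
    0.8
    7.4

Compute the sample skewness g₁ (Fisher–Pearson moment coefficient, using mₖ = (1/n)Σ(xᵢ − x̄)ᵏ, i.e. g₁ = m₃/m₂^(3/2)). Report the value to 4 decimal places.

x̄ = (5.0 + 10.2 - 16.4 + 6.0 + 0.8 + 7.4) / 6 = 2.1667
deviations (xᵢ − x̄): 2.8333, 8.0333, -18.5667, 3.8333, -1.3667, 5.2333
Σ(xᵢ − x̄)² = 461.2333 ⇒ m₂ = 461.2333/6 = 76.87222
Σ(xᵢ − x̄)³ = -5662.0444 ⇒ m₃ = -5662.0444/6 = -943.67407
m₂^(3/2) = 76.87222^(1.5) = 673.99109
g₁ = m₃ / m₂^(3/2) = -943.67407 / 673.99109 ≈ -1.4001

-1.4001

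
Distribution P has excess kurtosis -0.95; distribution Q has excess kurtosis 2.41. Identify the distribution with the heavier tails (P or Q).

Higher excess kurtosis ⇒ heavier tails relative to the normal distribution.
-0.95 vs 2.41: the larger is 2.41, so Q has heavier tails. (Q is leptokurtic — heavier-than-normal tails; the other is platykurtic.)

Q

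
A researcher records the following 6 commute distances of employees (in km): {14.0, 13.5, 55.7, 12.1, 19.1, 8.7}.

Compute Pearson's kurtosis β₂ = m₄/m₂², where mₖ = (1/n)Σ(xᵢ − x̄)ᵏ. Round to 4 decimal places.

x̄ = 20.5167
Σ(xᵢ − x̄)² = 1542.0483 ⇒ m₂ = 257.00806
Σ(xᵢ − x̄)⁴ = 1561061.8801 ⇒ m₄ = 260176.98002
m₂² = 66053.14062
β₂ = m₄/m₂² = 260176.98002 / 66053.14062 ≈ 3.9389

3.9389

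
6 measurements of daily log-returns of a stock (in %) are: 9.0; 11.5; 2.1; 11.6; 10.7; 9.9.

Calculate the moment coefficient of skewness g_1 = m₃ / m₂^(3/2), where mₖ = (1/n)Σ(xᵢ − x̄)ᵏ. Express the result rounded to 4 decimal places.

-1.5012

x̄ = (9.0 + 11.5 + 2.1 + 11.6 + 10.7 + 9.9) / 6 = 9.1333
deviations (xᵢ − x̄): -0.1333, 2.3667, -7.0333, 2.4667, 1.5667, 0.7667
Σ(xᵢ − x̄)² = 64.2133 ⇒ m₂ = 64.2133/6 = 10.70222
Σ(xᵢ − x̄)³ = -315.3656 ⇒ m₃ = -315.3656/6 = -52.56093
m₂^(3/2) = 10.70222^(1.5) = 35.01152
g_1 = m₃ / m₂^(3/2) = -52.56093 / 35.01152 ≈ -1.5012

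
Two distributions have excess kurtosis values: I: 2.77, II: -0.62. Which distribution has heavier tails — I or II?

I

Higher excess kurtosis ⇒ heavier tails relative to the normal distribution.
2.77 vs -0.62: the larger is 2.77, so I has heavier tails. (I is leptokurtic — heavier-than-normal tails; the other is platykurtic.)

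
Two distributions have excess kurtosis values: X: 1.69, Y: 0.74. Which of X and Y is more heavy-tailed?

Higher excess kurtosis ⇒ heavier tails relative to the normal distribution.
1.69 vs 0.74: the larger is 1.69, so X has heavier tails.

X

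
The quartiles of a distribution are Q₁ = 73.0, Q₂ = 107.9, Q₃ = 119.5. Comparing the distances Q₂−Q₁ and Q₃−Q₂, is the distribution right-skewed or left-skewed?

left-skewed

Q₂ − Q₁ = 34.9;  Q₃ − Q₂ = 11.6
Q₂ − Q₁ > Q₃ − Q₂ ⇒ the lower half is more spread out ⇒ left-skewed.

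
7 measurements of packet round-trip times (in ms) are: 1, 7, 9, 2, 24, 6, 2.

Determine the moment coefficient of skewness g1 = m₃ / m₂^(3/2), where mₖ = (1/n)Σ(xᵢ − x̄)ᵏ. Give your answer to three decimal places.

x̄ = (1 + 7 + 9 + 2 + 24 + 6 + 2) / 7 = 7.2857
deviations (xᵢ − x̄): -6.2857, -0.2857, 1.7143, -5.2857, 16.7143, -1.2857, -5.2857
Σ(xᵢ − x̄)² = 379.4286 ⇒ m₂ = 379.4286/7 = 54.20408
Σ(xᵢ − x̄)³ = 4128.6122 ⇒ m₃ = 4128.6122/7 = 589.80175
m₂^(3/2) = 54.20408^(1.5) = 399.06899
g1 = m₃ / m₂^(3/2) = 589.80175 / 399.06899 ≈ 1.478

1.478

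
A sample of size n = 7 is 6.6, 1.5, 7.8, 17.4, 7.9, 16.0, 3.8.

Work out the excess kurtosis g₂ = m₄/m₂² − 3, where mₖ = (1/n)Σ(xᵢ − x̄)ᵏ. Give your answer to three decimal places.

-1.136

x̄ = 8.7143
Σ(xᵢ − x̄)² = 210.6886 ⇒ m₂ = 30.09837
Σ(xᵢ − x̄)⁴ = 11822.2308 ⇒ m₄ = 1688.89011
m₂² = 905.91172
g₂ = m₄/m₂² − 3 = 1.86430 − 3 ≈ -1.136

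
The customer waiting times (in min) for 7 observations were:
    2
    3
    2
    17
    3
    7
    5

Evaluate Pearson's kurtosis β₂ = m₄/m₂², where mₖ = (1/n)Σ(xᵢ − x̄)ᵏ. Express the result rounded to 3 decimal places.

x̄ = 5.5714
Σ(xᵢ − x̄)² = 171.7143 ⇒ m₂ = 24.53061
Σ(xᵢ − x̄)⁴ = 17476.6589 ⇒ m₄ = 2496.66556
m₂² = 601.75094
β₂ = m₄/m₂² = 2496.66556 / 601.75094 ≈ 4.149

4.149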